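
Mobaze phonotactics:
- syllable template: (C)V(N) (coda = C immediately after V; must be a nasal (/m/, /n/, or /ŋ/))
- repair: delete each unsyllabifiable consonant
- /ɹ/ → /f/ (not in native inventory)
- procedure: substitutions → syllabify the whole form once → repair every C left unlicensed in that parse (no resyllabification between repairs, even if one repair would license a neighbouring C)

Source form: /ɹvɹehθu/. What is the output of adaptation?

Substitution: /ɹ/ → /f/, giving /fvfehθu/.
Syllabifying with onset maximization leaves /f/, /v/, /h/ stranded (only a nasal (/m/, /n/, or /ŋ/) is licensed in coda position; onsets are limited to one consonant).
Each unlicensed consonant is deleted: /f/, /v/, /h/.

feθu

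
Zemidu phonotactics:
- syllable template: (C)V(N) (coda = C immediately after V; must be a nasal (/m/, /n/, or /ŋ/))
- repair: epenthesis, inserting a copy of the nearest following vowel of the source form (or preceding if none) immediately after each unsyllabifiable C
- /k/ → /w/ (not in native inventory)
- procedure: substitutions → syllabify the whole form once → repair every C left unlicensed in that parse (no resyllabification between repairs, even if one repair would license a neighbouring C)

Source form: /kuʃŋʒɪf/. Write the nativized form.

Substitution: /k/ → /w/, giving /wuʃŋʒɪf/.
Under (C)V(N), the unsyllabifiable consonants are /ʃ/, /ŋ/, /f/ (only a nasal (/m/, /n/, or /ŋ/) is licensed in coda position; onsets are limited to one consonant).
Epenthesis after each stranded consonant: /ʃ/ → /ʃɪ/, /ŋ/ → /ŋɪ/, /f/ → /fɪ/.

wuʃɪŋɪʒɪfɪ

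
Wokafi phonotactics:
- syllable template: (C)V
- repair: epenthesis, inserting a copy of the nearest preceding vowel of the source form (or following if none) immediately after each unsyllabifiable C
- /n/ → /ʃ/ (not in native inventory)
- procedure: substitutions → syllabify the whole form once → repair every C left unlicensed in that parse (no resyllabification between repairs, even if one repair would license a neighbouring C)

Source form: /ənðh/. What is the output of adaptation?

əʃəðəhə

Substitution: /n/ → /ʃ/, giving /əʃðh/.
Under (C)V, the unsyllabifiable consonants are /ʃ/, /ð/, /h/ (no codas are permitted; onsets are limited to one consonant).
Inserting the epenthetic vowel yields /ʃ/ → /ʃə/, /ð/ → /ðə/, /h/ → /hə/.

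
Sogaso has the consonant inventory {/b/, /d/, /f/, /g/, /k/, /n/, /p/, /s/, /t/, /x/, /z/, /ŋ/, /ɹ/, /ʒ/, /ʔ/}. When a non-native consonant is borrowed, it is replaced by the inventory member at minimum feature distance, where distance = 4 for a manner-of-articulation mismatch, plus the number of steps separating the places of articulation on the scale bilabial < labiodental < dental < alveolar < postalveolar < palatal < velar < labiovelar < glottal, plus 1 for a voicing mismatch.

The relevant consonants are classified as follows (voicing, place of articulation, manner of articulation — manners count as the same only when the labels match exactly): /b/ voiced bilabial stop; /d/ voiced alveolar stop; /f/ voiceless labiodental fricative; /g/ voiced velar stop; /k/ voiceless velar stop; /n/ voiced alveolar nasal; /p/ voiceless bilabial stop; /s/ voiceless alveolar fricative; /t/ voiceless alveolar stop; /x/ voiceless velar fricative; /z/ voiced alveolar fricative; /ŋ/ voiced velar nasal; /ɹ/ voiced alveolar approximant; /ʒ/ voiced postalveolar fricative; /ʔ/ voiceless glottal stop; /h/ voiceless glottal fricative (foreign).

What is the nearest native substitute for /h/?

x

/x/ is closest: same manner (fricative), place distance 2 (glottal→velar), same voicing; total 2. Next closest is /ʔ/ at distance 4.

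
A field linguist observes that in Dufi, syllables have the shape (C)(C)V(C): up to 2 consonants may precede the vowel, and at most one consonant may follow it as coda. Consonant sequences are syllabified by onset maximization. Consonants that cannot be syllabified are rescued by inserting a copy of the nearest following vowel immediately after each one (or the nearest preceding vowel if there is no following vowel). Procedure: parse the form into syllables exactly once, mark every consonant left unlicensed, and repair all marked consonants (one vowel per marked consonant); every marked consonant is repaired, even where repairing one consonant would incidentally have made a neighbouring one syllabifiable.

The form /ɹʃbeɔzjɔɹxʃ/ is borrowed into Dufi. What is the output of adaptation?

ɹeʃbeɔzjɔɹxɔʃɔ

Under (C)(C)V(C), the unsyllabifiable consonants are /ɹ/, /x/, /ʃ/ (at most one coda consonant is licensed; onsets may contain at most 2 consonants).
Inserting the epenthetic vowel yields /ɹ/ → /ɹe/, /x/ → /xɔ/, /ʃ/ → /ʃɔ/.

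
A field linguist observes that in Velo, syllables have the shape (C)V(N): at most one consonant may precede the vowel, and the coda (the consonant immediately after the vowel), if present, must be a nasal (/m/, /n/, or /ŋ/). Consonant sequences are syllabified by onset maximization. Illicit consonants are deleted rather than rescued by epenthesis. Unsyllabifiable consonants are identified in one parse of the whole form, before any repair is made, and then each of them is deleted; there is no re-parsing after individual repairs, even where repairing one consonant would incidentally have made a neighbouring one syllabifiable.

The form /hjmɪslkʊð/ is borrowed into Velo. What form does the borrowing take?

Syllabifying with onset maximization leaves /h/, /j/, /s/, /l/, /ð/ stranded (only a nasal (/m/, /n/, or /ŋ/) is licensed in coda position; onsets are limited to one consonant).
Each unlicensed consonant is deleted: /h/, /j/, /s/, /l/, /ð/.

mɪkʊ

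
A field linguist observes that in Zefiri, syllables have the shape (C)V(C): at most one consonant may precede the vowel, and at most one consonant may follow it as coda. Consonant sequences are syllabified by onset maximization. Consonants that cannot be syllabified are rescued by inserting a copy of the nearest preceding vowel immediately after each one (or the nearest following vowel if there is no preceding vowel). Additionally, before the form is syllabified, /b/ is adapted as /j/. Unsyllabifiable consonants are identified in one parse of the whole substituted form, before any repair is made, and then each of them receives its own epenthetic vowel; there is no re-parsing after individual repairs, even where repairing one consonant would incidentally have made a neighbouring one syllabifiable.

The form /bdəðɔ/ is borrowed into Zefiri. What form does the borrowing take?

jədəðɔ

Substitution: /b/ → /j/, giving /jdəðɔ/.
Under (C)V(C), the unsyllabifiable consonants are /j/ (at most one coda consonant is licensed; onsets are limited to one consonant).
Epenthesis after each stranded consonant: /j/ → /jə/.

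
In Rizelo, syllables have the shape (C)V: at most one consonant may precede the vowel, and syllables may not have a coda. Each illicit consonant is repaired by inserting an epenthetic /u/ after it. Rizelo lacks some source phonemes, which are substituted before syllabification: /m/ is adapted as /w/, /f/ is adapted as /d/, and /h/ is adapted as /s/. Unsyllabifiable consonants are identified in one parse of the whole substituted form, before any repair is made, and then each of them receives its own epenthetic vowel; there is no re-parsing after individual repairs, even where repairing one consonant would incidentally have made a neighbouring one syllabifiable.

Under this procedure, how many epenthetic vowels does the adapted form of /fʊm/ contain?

1

After substitution the input is /dʊw/.
The unsyllabifiable consonants are /w/; each receives one epenthetic vowel.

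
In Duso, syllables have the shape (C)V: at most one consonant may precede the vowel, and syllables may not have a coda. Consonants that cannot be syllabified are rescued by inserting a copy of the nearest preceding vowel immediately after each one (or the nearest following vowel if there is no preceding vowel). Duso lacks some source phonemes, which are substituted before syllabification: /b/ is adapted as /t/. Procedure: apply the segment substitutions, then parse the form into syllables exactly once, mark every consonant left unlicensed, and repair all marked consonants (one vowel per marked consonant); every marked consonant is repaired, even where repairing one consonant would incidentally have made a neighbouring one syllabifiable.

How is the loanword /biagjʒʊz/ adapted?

tiagajaʒʊzʊ

Substitution: /b/ → /t/, giving /tiagjʒʊz/.
Under (C)V, the unsyllabifiable consonants are /g/, /j/, /z/ (no codas are permitted; onsets are limited to one consonant).
Each unlicensed consonant becomes the onset of a new syllable: /g/ → /ga/, /j/ → /ja/, /z/ → /zʊ/.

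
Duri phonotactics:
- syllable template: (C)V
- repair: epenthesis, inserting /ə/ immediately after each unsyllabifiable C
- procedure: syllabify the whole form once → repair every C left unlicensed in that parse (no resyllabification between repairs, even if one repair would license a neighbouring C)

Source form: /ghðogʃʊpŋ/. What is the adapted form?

gəhəðogəʃʊpəŋə

Under (C)V, the unsyllabifiable consonants are /g/, /h/, /g/, /p/, /ŋ/ (no codas are permitted; onsets are limited to one consonant).
Inserting the epenthetic vowel yields /g/ → /gə/, /h/ → /hə/, /g/ → /gə/, /p/ → /pə/, /ŋ/ → /ŋə/.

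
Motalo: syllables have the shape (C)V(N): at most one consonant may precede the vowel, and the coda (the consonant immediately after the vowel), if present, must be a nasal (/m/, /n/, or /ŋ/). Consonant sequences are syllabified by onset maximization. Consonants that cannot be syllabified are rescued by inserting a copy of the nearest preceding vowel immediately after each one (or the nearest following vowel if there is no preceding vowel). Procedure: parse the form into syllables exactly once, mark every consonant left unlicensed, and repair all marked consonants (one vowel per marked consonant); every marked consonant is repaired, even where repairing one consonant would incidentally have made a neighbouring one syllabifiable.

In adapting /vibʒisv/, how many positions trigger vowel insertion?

The unsyllabifiable consonants are /b/, /s/, /v/; each receives one epenthetic vowel.

3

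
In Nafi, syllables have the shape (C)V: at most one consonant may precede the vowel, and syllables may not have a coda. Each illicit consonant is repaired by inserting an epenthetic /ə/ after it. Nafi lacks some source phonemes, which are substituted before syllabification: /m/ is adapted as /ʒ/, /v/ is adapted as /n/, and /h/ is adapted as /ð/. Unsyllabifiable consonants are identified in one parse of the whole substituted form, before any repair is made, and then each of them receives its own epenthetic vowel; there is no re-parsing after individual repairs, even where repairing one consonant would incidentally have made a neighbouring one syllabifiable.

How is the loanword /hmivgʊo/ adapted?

ðəʒinəgʊo

Substitution: /h/ → /ð/, /m/ → /ʒ/, /v/ → /n/, giving /ðʒingʊo/.
Syllabifying with onset maximization leaves /ð/, /n/ stranded (no codas are permitted; onsets are limited to one consonant).
Each unlicensed consonant becomes the onset of a new syllable: /ð/ → /ðə/, /n/ → /nə/.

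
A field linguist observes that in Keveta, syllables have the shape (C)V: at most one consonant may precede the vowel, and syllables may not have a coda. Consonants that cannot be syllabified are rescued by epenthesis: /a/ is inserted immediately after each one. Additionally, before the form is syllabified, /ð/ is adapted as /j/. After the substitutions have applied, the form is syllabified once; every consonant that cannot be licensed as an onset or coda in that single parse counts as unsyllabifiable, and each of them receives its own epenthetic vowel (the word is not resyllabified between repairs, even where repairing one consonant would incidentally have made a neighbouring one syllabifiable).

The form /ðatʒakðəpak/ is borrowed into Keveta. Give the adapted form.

jataʒakajəpaka

Substitution: /ð/ → /j/, giving /jatʒakjəpak/.
Under (C)V, the unsyllabifiable consonants are /t/, /k/, /k/ (no codas are permitted; onsets are limited to one consonant).
Epenthesis after each stranded consonant: /t/ → /ta/, /k/ → /ka/, /k/ → /ka/.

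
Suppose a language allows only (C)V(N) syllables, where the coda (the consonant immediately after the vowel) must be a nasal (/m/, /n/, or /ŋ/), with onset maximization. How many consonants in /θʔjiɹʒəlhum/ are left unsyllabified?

4

Under (C)V(N), the unsyllabifiable consonants are /θ/, /ʔ/, /ɹ/, /l/ (only a nasal (/m/, /n/, or /ŋ/) is licensed in coda position; onsets are limited to one consonant).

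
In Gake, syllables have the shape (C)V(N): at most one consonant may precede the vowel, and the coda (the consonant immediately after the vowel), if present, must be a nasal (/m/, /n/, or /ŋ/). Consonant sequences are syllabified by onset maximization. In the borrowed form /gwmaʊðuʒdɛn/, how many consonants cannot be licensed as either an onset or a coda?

3

The consonants /g/, /w/, /ʒ/ cannot be parsed into a legal (C)V(N) syllable (only a nasal (/m/, /n/, or /ŋ/) is licensed in coda position; onsets are limited to one consonant).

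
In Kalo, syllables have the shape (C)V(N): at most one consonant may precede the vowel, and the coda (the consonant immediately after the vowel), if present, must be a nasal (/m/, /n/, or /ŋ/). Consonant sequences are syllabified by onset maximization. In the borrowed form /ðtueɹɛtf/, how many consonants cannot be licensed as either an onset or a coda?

The consonants /ð/, /t/, /f/ cannot be parsed into a legal (C)V(N) syllable (only a nasal (/m/, /n/, or /ŋ/) is licensed in coda position; onsets are limited to one consonant).

3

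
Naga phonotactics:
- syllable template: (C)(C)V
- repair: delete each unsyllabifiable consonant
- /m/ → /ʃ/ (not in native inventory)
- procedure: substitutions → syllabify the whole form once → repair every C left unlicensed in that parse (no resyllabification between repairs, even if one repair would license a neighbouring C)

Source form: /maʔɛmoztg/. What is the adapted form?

ʃaʔɛʃo

Substitution: /m/ → /ʃ/, giving /ʃaʔɛʃoztg/.
Under (C)(C)V, the unsyllabifiable consonants are /z/, /t/, /g/ (no codas are permitted; onsets may contain at most 2 consonants).
Deleting the stranded consonants removes /z/, /t/, /g/.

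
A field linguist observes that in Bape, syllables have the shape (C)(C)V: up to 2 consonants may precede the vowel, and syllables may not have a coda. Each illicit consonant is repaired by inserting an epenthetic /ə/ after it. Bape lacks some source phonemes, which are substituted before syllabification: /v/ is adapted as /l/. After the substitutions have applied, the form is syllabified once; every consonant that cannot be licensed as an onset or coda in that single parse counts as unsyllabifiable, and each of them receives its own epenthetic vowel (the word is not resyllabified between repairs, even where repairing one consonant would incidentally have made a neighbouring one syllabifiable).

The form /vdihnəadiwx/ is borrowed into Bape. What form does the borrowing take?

Substitution: /v/ → /l/, giving /ldihnəadiwx/.
Under (C)(C)V, the unsyllabifiable consonants are /w/, /x/ (no codas are permitted; onsets may contain at most 2 consonants).
Inserting the epenthetic vowel yields /w/ → /wə/, /x/ → /xə/.

ldihnəadiwəxə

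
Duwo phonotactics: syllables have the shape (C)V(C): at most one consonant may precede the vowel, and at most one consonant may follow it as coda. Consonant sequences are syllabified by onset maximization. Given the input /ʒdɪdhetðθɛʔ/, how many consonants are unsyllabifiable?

Under (C)V(C), the unsyllabifiable consonants are /ʒ/, /ð/ (at most one coda consonant is licensed; onsets are limited to one consonant).

2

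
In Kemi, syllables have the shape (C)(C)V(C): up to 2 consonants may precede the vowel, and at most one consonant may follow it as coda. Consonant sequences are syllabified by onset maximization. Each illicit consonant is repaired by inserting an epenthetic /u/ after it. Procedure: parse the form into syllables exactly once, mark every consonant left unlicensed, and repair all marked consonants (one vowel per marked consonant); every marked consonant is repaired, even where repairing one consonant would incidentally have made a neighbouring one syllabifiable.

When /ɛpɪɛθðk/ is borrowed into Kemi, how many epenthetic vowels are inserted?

The unsyllabifiable consonants are /ð/, /k/; each receives one epenthetic vowel.

2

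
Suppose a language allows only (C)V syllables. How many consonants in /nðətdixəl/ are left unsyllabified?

Syllabifying with onset maximization leaves /n/, /t/, /l/ stranded (no codas are permitted; onsets are limited to one consonant).

3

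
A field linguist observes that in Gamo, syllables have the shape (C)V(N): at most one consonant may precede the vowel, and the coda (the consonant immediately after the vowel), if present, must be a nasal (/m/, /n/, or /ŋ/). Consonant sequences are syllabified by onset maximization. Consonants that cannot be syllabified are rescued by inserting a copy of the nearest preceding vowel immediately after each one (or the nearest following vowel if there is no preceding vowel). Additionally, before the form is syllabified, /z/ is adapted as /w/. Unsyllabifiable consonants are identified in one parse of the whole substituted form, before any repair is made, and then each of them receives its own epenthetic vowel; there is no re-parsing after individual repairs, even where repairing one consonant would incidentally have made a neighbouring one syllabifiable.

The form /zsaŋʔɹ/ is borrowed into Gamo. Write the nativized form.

wasaŋʔaɹa

Substitution: /z/ → /w/, giving /wsaŋʔɹ/.
Syllabifying with onset maximization leaves /w/, /ʔ/, /ɹ/ stranded (only a nasal (/m/, /n/, or /ŋ/) is licensed in coda position; onsets are limited to one consonant).
Inserting the epenthetic vowel yields /w/ → /wa/, /ʔ/ → /ʔa/, /ɹ/ → /ɹa/.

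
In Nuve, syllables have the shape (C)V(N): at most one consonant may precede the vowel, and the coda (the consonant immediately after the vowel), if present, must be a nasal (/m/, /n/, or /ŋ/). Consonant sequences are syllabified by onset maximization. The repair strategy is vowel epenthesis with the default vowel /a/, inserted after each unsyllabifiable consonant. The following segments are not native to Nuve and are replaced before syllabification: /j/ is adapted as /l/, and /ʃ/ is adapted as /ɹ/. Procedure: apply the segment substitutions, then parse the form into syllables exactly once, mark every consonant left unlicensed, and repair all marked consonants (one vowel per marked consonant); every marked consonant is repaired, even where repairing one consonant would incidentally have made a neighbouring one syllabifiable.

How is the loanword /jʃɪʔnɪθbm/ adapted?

Substitution: /j/ → /l/, /ʃ/ → /ɹ/, giving /lɹɪʔnɪθbm/.
Under (C)V(N), the unsyllabifiable consonants are /l/, /ʔ/, /θ/, /b/, /m/ (only a nasal (/m/, /n/, or /ŋ/) is licensed in coda position; onsets are limited to one consonant).
Each unlicensed consonant becomes the onset of a new syllable: /l/ → /la/, /ʔ/ → /ʔa/, /θ/ → /θa/, /b/ → /ba/, /m/ → /ma/.

laɹɪʔanɪθabama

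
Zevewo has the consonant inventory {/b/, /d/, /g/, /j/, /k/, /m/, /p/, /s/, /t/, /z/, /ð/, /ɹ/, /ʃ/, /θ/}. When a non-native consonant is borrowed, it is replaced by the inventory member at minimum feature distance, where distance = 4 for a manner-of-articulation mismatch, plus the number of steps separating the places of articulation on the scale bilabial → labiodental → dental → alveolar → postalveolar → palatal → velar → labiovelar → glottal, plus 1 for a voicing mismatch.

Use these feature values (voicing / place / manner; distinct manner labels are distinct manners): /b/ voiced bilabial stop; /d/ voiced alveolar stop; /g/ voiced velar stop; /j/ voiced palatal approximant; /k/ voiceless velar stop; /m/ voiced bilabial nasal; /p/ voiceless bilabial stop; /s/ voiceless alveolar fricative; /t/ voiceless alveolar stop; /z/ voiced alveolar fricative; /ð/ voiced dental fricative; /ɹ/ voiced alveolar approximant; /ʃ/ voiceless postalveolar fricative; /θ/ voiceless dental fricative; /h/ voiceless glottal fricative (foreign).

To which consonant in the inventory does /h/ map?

ʃ

/ʃ/ is closest: same manner (fricative), place distance 4 (glottal→postalveolar), same voicing; total 4. Next closest is /s/ at distance 5.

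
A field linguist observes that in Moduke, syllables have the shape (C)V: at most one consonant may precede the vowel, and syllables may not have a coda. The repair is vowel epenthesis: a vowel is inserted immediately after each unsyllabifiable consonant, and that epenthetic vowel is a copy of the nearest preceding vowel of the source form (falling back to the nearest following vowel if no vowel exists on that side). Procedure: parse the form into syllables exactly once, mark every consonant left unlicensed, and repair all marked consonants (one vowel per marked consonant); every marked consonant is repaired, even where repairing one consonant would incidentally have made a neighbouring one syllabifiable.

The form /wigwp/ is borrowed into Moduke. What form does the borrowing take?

wigiwipi

Under (C)V, the unsyllabifiable consonants are /g/, /w/, /p/ (no codas are permitted; onsets are limited to one consonant).
Inserting the epenthetic vowel yields /g/ → /gi/, /w/ → /wi/, /p/ → /pi/.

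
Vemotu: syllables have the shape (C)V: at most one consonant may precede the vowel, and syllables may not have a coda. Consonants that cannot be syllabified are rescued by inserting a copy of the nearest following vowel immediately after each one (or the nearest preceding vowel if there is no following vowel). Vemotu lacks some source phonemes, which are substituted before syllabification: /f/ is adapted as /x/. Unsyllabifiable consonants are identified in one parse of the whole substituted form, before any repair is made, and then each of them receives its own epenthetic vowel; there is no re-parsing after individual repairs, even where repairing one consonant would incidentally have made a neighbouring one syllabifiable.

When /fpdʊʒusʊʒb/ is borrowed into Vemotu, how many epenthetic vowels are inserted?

After substitution the input is /xpdʊʒusʊʒb/.
The unsyllabifiable consonants are /x/, /p/, /ʒ/, /b/; each receives one epenthetic vowel.

4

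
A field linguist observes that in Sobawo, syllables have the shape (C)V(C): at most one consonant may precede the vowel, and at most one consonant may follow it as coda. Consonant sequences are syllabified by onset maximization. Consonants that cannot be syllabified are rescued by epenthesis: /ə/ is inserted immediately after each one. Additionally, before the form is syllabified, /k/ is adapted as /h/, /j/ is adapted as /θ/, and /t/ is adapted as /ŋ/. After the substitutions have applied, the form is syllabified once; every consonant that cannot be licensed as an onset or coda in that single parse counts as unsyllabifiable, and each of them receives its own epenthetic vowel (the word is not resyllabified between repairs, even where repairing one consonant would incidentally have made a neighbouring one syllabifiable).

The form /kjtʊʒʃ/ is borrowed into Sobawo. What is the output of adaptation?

Substitution: /k/ → /h/, /j/ → /θ/, /t/ → /ŋ/, giving /hθŋʊʒʃ/.
Under (C)V(C), the unsyllabifiable consonants are /h/, /θ/, /ʃ/ (at most one coda consonant is licensed; onsets are limited to one consonant).
Inserting the epenthetic vowel yields /h/ → /hə/, /θ/ → /θə/, /ʃ/ → /ʃə/.

həθəŋʊʒʃə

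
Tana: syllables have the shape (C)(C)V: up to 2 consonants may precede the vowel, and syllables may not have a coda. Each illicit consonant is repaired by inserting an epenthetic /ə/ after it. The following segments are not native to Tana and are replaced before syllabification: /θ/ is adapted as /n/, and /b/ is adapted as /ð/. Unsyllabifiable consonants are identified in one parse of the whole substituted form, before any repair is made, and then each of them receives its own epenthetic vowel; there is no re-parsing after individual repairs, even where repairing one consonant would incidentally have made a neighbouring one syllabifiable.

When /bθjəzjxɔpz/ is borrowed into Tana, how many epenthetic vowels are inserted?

After substitution the input is /ðnjəzjxɔpz/.
The unsyllabifiable consonants are /ð/, /z/, /p/, /z/; each receives one epenthetic vowel.

4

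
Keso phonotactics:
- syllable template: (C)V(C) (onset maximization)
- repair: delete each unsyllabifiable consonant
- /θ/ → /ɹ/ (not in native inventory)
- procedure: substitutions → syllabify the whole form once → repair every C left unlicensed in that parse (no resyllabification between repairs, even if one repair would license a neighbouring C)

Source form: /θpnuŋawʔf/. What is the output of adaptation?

nuŋaw

Substitution: /θ/ → /ɹ/, giving /ɹpnuŋawʔf/.
Under (C)V(C), the unsyllabifiable consonants are /ɹ/, /p/, /ʔ/, /f/ (at most one coda consonant is licensed; onsets are limited to one consonant).
Deleting the stranded consonants removes /ɹ/, /p/, /ʔ/, /f/.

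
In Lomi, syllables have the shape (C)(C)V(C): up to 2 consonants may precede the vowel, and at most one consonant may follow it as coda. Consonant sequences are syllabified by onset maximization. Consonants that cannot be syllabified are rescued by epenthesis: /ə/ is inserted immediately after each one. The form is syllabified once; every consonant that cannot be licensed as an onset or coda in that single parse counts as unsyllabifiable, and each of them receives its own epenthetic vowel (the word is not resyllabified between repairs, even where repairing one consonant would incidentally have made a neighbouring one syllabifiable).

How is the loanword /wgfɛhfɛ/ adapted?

Syllabifying with onset maximization leaves /w/ stranded (at most one coda consonant is licensed; onsets may contain at most 2 consonants).
Epenthesis after each stranded consonant: /w/ → /wə/.

wəgfɛhfɛ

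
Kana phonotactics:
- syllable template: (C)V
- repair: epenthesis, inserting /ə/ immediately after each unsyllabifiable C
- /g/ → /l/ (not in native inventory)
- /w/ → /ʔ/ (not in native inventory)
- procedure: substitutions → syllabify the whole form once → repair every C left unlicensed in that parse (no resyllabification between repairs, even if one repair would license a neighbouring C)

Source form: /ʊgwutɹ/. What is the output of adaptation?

ʊləʔutəɹə

Substitution: /g/ → /l/, /w/ → /ʔ/, giving /ʊlʔutɹ/.
The consonants /l/, /t/, /ɹ/ cannot be parsed into a legal (C)V syllable (no codas are permitted; onsets are limited to one consonant).
Each unlicensed consonant becomes the onset of a new syllable: /l/ → /lə/, /t/ → /tə/, /ɹ/ → /ɹə/.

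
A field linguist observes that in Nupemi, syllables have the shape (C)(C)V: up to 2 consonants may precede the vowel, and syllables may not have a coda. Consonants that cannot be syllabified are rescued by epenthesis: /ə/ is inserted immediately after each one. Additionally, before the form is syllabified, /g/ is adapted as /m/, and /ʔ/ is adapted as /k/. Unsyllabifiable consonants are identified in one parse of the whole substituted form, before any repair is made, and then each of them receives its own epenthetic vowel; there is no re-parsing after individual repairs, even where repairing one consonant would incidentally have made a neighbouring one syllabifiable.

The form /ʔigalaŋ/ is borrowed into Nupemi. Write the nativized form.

kimalaŋə

Substitution: /ʔ/ → /k/, /g/ → /m/, giving /kimalaŋ/.
Under (C)(C)V, the unsyllabifiable consonants are /ŋ/ (no codas are permitted; onsets may contain at most 2 consonants).
Epenthesis after each stranded consonant: /ŋ/ → /ŋə/.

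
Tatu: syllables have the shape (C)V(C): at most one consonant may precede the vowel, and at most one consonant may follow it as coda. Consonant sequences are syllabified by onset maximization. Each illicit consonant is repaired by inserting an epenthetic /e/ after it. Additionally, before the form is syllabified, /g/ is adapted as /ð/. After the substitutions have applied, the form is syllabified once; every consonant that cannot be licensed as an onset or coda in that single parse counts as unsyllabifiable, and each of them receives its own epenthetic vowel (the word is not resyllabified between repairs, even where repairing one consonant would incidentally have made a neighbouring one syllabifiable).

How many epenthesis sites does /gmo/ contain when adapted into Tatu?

After substitution the input is /ðmo/.
The unsyllabifiable consonants are /ð/; each receives one epenthetic vowel.

1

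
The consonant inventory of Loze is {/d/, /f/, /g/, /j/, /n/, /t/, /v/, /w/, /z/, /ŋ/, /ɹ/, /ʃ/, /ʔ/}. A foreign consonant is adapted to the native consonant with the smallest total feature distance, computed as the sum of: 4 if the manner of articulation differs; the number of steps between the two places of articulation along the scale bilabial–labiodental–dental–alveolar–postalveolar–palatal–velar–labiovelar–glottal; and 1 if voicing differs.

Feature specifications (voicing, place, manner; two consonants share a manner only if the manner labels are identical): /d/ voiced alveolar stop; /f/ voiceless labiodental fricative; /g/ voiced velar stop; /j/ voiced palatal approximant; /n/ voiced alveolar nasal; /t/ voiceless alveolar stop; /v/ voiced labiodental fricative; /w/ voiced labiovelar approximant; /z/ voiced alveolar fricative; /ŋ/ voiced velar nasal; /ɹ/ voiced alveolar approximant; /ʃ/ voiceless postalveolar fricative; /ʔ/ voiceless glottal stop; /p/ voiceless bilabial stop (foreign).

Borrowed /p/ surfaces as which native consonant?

t

/t/ is closest: same manner (stop), place distance 3 (bilabial→alveolar), same voicing; total 3. Next closest is /d/ at distance 4.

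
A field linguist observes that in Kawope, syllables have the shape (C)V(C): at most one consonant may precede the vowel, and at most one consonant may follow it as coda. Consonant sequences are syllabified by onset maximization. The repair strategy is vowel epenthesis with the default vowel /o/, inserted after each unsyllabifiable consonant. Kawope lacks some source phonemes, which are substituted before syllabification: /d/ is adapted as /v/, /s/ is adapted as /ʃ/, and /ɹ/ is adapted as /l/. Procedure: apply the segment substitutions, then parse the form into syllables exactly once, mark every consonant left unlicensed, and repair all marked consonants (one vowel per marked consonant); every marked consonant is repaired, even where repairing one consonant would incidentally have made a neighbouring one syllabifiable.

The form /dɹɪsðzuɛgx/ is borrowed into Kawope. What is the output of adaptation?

Substitution: /d/ → /v/, /ɹ/ → /l/, /s/ → /ʃ/, giving /vlɪʃðzuɛgx/.
Syllabifying with onset maximization leaves /v/, /ð/, /x/ stranded (at most one coda consonant is licensed; onsets are limited to one consonant).
Inserting the epenthetic vowel yields /v/ → /vo/, /ð/ → /ðo/, /x/ → /xo/.

volɪʃðozuɛgxo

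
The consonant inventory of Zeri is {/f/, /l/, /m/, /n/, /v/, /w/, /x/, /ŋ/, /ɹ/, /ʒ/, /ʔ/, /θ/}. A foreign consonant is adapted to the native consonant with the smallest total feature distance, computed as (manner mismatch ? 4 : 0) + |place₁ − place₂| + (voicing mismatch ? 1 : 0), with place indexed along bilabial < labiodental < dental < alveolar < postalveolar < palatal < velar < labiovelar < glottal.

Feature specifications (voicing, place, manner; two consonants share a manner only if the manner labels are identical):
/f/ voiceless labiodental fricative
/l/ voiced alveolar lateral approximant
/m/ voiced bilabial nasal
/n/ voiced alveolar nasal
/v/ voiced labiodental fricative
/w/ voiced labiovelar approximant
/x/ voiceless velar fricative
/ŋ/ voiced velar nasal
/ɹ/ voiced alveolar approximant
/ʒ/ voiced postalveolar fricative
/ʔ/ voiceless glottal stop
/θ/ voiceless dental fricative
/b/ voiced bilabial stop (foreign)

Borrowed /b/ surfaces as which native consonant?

m

/m/ is closest: manner differs (stop→nasal, +4), place distance 0 (bilabial→bilabial), same voicing; total 4. Next closest is /v/ at distance 5.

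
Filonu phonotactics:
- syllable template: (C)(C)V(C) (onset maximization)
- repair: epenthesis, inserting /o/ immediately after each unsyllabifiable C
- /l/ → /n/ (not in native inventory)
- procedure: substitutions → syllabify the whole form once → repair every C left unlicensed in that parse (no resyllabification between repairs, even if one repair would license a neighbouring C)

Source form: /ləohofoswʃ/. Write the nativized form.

nəohofoswoʃo

Substitution: /l/ → /n/, giving /nəohofoswʃ/.
Under (C)(C)V(C), the unsyllabifiable consonants are /w/, /ʃ/ (at most one coda consonant is licensed; onsets may contain at most 2 consonants).
Inserting the epenthetic vowel yields /w/ → /wo/, /ʃ/ → /ʃo/.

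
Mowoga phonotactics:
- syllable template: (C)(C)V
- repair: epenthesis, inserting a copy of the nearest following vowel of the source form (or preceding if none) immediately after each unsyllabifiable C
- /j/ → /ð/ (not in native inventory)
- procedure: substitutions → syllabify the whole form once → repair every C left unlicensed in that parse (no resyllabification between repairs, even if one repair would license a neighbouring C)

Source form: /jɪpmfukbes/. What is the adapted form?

ðɪpumfukbese

Substitution: /j/ → /ð/, giving /ðɪpmfukbes/.
Under (C)(C)V, the unsyllabifiable consonants are /p/, /s/ (no codas are permitted; onsets may contain at most 2 consonants).
Epenthesis after each stranded consonant: /p/ → /pu/, /s/ → /se/.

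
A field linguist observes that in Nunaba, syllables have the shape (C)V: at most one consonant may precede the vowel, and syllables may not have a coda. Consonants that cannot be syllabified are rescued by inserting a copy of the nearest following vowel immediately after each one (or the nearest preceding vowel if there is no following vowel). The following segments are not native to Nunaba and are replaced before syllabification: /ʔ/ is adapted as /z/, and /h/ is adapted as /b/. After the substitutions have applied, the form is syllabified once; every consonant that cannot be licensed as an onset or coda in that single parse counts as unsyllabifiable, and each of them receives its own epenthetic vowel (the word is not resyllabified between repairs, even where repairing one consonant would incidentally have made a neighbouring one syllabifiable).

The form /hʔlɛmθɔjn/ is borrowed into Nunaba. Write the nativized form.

Substitution: /h/ → /b/, /ʔ/ → /z/, giving /bzlɛmθɔjn/.
Syllabifying with onset maximization leaves /b/, /z/, /m/, /j/, /n/ stranded (no codas are permitted; onsets are limited to one consonant).
Epenthesis after each stranded consonant: /b/ → /bɛ/, /z/ → /zɛ/, /m/ → /mɔ/, /j/ → /jɔ/, /n/ → /nɔ/.

bɛzɛlɛmɔθɔjɔnɔ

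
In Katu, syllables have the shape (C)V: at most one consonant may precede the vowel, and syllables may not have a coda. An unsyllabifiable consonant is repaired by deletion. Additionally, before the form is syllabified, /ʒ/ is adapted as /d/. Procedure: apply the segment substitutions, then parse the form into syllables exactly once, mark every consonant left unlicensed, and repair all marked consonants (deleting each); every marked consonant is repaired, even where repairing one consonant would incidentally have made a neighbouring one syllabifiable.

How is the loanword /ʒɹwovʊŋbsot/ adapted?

wovʊso

Substitution: /ʒ/ → /d/, giving /dɹwovʊŋbsot/.
Syllabifying with onset maximization leaves /d/, /ɹ/, /ŋ/, /b/, /t/ stranded (no codas are permitted; onsets are limited to one consonant).
Deleting the stranded consonants removes /d/, /ɹ/, /ŋ/, /b/, /t/.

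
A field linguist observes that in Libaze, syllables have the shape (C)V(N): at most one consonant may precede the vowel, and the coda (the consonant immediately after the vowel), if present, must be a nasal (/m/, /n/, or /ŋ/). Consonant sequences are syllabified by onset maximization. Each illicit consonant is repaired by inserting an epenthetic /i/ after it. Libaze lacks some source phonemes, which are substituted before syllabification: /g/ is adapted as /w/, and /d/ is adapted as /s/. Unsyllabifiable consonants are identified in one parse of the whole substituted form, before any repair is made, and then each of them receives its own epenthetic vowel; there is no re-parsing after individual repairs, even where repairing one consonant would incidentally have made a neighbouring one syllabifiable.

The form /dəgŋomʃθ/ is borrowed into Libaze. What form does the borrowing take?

səwiŋomʃiθi

Substitution: /d/ → /s/, /g/ → /w/, giving /səwŋomʃθ/.
Under (C)V(N), the unsyllabifiable consonants are /w/, /ʃ/, /θ/ (only a nasal (/m/, /n/, or /ŋ/) is licensed in coda position; onsets are limited to one consonant).
Inserting the epenthetic vowel yields /w/ → /wi/, /ʃ/ → /ʃi/, /θ/ → /θi/.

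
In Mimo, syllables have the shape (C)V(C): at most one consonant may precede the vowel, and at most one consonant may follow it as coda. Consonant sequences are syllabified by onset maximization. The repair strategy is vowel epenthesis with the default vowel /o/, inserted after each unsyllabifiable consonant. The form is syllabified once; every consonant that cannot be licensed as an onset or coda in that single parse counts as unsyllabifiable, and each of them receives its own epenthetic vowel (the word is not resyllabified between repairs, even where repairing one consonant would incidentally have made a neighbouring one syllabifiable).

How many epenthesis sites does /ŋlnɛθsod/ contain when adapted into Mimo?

The unsyllabifiable consonants are /ŋ/, /l/; each receives one epenthetic vowel.

2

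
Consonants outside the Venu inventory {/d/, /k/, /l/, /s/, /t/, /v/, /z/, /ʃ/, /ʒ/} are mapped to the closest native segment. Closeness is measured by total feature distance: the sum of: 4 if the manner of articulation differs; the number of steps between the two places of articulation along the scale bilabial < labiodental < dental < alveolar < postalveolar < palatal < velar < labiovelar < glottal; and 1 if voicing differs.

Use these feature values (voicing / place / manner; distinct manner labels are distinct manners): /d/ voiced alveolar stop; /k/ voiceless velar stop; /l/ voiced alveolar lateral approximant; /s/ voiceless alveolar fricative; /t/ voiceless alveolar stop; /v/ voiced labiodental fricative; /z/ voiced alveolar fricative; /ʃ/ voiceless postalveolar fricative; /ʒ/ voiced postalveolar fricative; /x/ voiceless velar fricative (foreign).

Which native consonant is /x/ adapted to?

ʃ

/ʃ/ is closest: same manner (fricative), place distance 2 (velar→postalveolar), same voicing; total 2. Next closest is /s/ at distance 3.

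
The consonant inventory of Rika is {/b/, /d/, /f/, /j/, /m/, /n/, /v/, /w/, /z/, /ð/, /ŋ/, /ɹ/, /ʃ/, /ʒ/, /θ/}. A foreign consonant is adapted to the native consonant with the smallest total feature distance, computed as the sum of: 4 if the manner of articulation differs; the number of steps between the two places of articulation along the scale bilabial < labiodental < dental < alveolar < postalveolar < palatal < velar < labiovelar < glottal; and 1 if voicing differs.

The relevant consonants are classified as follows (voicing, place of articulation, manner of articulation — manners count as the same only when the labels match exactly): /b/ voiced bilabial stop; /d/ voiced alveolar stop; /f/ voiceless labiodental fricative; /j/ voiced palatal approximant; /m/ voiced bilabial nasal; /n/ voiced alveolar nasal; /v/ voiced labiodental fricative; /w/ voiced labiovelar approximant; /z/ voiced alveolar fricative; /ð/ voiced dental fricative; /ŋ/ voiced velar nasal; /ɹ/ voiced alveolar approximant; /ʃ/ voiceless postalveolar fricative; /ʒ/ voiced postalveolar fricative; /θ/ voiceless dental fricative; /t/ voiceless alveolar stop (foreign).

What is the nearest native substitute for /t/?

d

/d/ is closest: same manner (stop), place distance 0 (alveolar→alveolar), voicing differs (+1); total 1. Next closest is /b/ at distance 4.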